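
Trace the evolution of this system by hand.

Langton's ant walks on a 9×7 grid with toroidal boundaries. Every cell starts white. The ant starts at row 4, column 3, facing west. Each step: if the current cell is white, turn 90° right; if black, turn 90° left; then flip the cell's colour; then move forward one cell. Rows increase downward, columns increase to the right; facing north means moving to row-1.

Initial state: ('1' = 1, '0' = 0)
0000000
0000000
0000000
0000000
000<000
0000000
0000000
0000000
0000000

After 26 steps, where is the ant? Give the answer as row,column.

5,6

0) 0000000
0000000
0000000
0000000
000<000
0000000
0000000
0000000
0000000
1) 0000000
0000000
0000000
000^000
0001000
0000000
0000000
0000000
0000000
2) 0000000
0000000
0000000
0001>00
0001000
0000000
0000000
0000000
0000000
3) 0000000
0000000
0000000
0001100
0001v00
0000000
0000000
0000000
0000000
4) 0000000
0000000
0000000
0001100
000<100
0000000
0000000
0000000
0000000
5) 0000000
0000000
0000000
0001100
0000100
000v000
0000000
0000000
0000000
6) 0000000
0000000
0000000
0001100
0000100
00<1000
0000000
0000000
0000000
7) 0000000
0000000
0000000
0001100
00^0100
0011000
0000000
0000000
0000000
8) 0000000
0000000
0000000
0001100
001>100
0011000
0000000
0000000
0000000
9) 0000000
0000000
0000000
0001100
0011100
001v000
0000000
0000000
0000000
10) 0000000
0000000
0000000
0001100
0011100
0010>00
0000000
0000000
0000000
11) 0000000
0000000
0000000
0001100
0011100
0010100
0000v00
0000000
0000000
12) 0000000
0000000
0000000
0001100
0011100
0010100
000<100
0000000
0000000
13) 0000000
0000000
0000000
0001100
0011100
001^100
0001100
0000000
0000000
14) 0000000
0000000
0000000
0001100
0011100
0011>00
0001100
0000000
0000000
15) 0000000
0000000
0000000
0001100
0011^00
0011000
0001100
0000000
0000000
16) 0000000
0000000
0000000
0001100
001<000
0011000
0001100
0000000
0000000
17) 0000000
0000000
0000000
0001100
0010000
001v000
0001100
0000000
0000000
18) 0000000
0000000
0000000
0001100
0010000
0010>00
0001100
0000000
0000000
19) 0000000
0000000
0000000
0001100
0010000
0010100
0001v00
0000000
0000000
20) 0000000
0000000
0000000
0001100
0010000
0010100
00010>0
0000000
0000000
21) 0000000
0000000
0000000
0001100
0010000
0010100
0001010
00000v0
0000000
22) 0000000
0000000
0000000
0001100
0010000
0010100
0001010
0000<10
0000000
23) 0000000
0000000
0000000
0001100
0010000
0010100
0001^10
0000110
0000000
24) 0000000
0000000
0000000
0001100
0010000
0010100
00011>0
0000110
0000000
25) 0000000
0000000
0000000
0001100
0010000
00101^0
0001100
0000110
0000000
26) 0000000
0000000
0000000
0001100
0010000
001011>
0001100
0000110
0000000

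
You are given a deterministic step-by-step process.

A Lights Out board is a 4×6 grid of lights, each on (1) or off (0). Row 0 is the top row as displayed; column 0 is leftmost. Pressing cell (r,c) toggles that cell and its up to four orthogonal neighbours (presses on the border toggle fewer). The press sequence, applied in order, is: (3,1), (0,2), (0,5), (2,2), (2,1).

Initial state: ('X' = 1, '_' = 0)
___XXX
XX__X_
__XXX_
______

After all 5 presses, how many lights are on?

t=0: ___XXX
XX__X_
__XXX_
______
t=1: ___XXX
XX__X_
_XXXX_
XXX___
t=2: _XX_XX
XXX_X_
_XXXX_
XXX___
t=3: _XX___
XXX_XX
_XXXX_
XXX___
t=4: _XX___
XX__XX
____X_
XX____
t=5: _XX___
X___XX
XXX_X_
X_____

10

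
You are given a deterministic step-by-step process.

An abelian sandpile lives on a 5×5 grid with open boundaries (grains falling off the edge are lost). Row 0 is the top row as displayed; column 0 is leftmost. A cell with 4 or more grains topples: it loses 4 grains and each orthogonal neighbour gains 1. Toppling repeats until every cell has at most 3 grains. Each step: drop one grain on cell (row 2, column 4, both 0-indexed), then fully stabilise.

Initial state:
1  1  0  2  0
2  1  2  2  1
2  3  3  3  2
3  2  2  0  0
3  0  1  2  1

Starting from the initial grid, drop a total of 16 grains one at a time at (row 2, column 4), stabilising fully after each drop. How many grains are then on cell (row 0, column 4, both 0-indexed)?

gen 0: 1  1  0  2  0
2  1  2  2  1
2  3  3  3  2
3  2  2  0  0
3  0  1  2  1
gen 1: 1  1  0  2  0
2  1  2  2  1
2  3  3  3  3
3  2  2  0  0
3  0  1  2  1
gen 2: 1  1  0  2  0
2  2  3  3  2
3  0  1  1  1
3  3  3  1  1
3  0  1  2  1
gen 3: 1  1  0  2  0
2  2  3  3  2
3  0  1  1  2
3  3  3  1  1
3  0  1  2  1
gen 4: 1  1  0  2  0
2  2  3  3  2
3  0  1  1  3
3  3  3  1  1
3  0  1  2  1
gen 5: 1  1  0  2  0
2  2  3  3  3
3  0  1  2  0
3  3  3  1  2
3  0  1  2  1
gen 6: 1  1  0  2  0
2  2  3  3  3
3  0  1  2  1
3  3  3  1  2
3  0  1  2  1
gen 7: 1  1  0  2  0
2  2  3  3  3
3  0  1  2  2
3  3  3  1  2
3  0  1  2  1
gen 8: 1  1  0  2  0
2  2  3  3  3
3  0  1  2  3
3  3  3  1  2
3  0  1  2  1
gen 9: 1  1  1  3  1
2  3  0  2  1
3  0  3  0  2
3  3  3  2  3
3  0  1  2  1
gen 10: 1  1  1  3  1
2  3  0  2  1
3  0  3  0  3
3  3  3  2  3
3  0  1  2  1
gen 11: 1  1  1  3  1
2  3  0  2  2
3  0  3  1  1
3  3  3  3  0
3  0  1  2  2
gen 12: 1  1  1  3  1
2  3  0  2  2
3  0  3  1  2
3  3  3  3  0
3  0  1  2  2
gen 13: 1  1  1  3  1
2  3  0  2  2
3  0  3  1  3
3  3  3  3  0
3  0  1  2  2
gen 14: 1  1  1  3  1
2  3  0  2  3
3  0  3  2  0
3  3  3  3  1
3  0  1  2  2
gen 15: 1  1  1  3  1
2  3  0  2  3
3  0  3  2  1
3  3  3  3  1
3  0  1  2  2
gen 16: 1  1  1  3  1
2  3  0  2  3
3  0  3  2  2
3  3  3  3  1
3  0  1  2  2

1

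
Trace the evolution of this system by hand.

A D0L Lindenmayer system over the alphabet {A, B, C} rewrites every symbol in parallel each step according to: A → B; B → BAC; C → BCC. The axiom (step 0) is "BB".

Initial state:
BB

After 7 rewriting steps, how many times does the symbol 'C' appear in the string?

[0] BB
[1] BACBAC
[2] BACBBCCBACBBCC
[3] BACBBCCBACBACBCCBCCBACBBCCBACBACBCCBCC
[4] BACBBCCBACBACBCCBCCBACBBCCBACBBCCBACBCCBCCBACBCCBCCBACBBCCBACBACBCCBCCBACBBCCBACBBCCBACBCCBCCBACBCCBCC
[5] BACBBCCBACBACBCCBCCBACBBCCBACBBCCBACBCCBCCBACBCCBCCBACBBCC…ACBCCBCCBACBBCCBACBCCBCCBACBCCBCCBACBBCCBACBCCBCCBACBCCBCC  (len 278)
[6] BACBBCCBACBACBCCBCCBACBBCCBACBBCCBACBCCBCCBACBCCBCCBACBBCC…ACBCCBCCBACBBCCBACBCCBCCBACBCCBCCBACBBCCBACBCCBCCBACBCCBCC  (len 758)
[7] BACBBCCBACBACBCCBCCBACBBCCBACBBCCBACBCCBCCBACBCCBCCBACBBCC…ACBCCBCCBACBBCCBACBCCBCCBACBCCBCCBACBBCCBACBCCBCCBACBCCBCC  (len 2070)

1034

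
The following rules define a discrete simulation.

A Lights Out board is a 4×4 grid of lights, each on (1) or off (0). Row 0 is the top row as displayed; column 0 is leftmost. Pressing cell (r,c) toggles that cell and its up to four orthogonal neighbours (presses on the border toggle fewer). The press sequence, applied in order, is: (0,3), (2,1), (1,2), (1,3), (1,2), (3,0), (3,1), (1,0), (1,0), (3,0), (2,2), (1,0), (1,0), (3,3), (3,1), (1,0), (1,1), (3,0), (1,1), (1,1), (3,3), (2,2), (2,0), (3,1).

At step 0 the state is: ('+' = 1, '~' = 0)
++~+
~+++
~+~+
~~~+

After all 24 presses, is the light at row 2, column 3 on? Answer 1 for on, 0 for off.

0

[0] ++~+
~+++
~+~+
~~~+
[1] +++~
~++~
~+~+
~~~+
[2] +++~
~~+~
+~++
~+~+
[3] ++~~
~+~+
+~~+
~+~+
[4] ++~+
~++~
+~~~
~+~+
[5] ++++
~~~+
+~+~
~+~+
[6] ++++
~~~+
~~+~
+~~+
[7] ++++
~~~+
~++~
~+++
[8] ~+++
++~+
+++~
~+++
[9] ++++
~~~+
~++~
~+++
[10] ++++
~~~+
+++~
+~++
[11] ++++
~~++
+~~+
+~~+
[12] ~+++
++++
~~~+
+~~+
[13] ++++
~~++
+~~+
+~~+
[14] ++++
~~++
+~~~
+~+~
[15] ++++
~~++
++~~
~+~~
[16] ~+++
++++
~+~~
~+~~
[17] ~~++
~~~+
~~~~
~+~~
[18] ~~++
~~~+
+~~~
+~~~
[19] ~+++
++++
++~~
+~~~
[20] ~~++
~~~+
+~~~
+~~~
[21] ~~++
~~~+
+~~+
+~++
[22] ~~++
~~++
+++~
+~~+
[23] ~~++
+~++
~~+~
~~~+
[24] ~~++
+~++
~++~
++++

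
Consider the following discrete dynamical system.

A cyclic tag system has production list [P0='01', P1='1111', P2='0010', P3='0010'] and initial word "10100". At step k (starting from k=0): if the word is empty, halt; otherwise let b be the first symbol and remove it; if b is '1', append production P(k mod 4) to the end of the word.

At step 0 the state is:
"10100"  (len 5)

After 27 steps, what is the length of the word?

[0] "10100"  (len 5)
[1] "010001"  (len 6)
[2] "10001"  (len 5)
[3] "00010010"  (len 8)
[4] "0010010"  (len 7)
[5] "010010"  (len 6)
[6] "10010"  (len 5)
[7] "00100010"  (len 8)
[8] "0100010"  (len 7)
[9] "100010"  (len 6)
[10] "000101111"  (len 9)
[11] "00101111"  (len 8)
[12] "0101111"  (len 7)
[13] "101111"  (len 6)
[14] "011111111"  (len 9)
[15] "11111111"  (len 8)
[16] "11111110010"  (len 11)
[17] "111111001001"  (len 12)
[18] "111110010011111"  (len 15)
[19] "111100100111110010"  (len 18)
[20] "111001001111100100010"  (len 21)
[21] "1100100111110010001001"  (len 22)
[22] "1001001111100100010011111"  (len 25)
[23] "0010011111001000100111110010"  (len 28)
[24] "010011111001000100111110010"  (len 27)
[25] "10011111001000100111110010"  (len 26)
[26] "00111110010001001111100101111"  (len 29)
[27] "0111110010001001111100101111"  (len 28)

28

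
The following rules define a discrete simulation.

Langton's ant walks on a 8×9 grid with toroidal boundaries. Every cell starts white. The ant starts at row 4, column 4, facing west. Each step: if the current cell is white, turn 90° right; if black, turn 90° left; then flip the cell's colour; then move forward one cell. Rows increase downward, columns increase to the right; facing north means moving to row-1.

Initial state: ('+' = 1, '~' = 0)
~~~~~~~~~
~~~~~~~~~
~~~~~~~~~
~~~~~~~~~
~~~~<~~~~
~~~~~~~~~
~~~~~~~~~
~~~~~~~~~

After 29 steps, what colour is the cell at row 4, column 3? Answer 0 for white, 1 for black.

1

[0] ~~~~~~~~~
~~~~~~~~~
~~~~~~~~~
~~~~~~~~~
~~~~<~~~~
~~~~~~~~~
~~~~~~~~~
~~~~~~~~~
[1] ~~~~~~~~~
~~~~~~~~~
~~~~~~~~~
~~~~^~~~~
~~~~+~~~~
~~~~~~~~~
~~~~~~~~~
~~~~~~~~~
[2] ~~~~~~~~~
~~~~~~~~~
~~~~~~~~~
~~~~+>~~~
~~~~+~~~~
~~~~~~~~~
~~~~~~~~~
~~~~~~~~~
[3] ~~~~~~~~~
~~~~~~~~~
~~~~~~~~~
~~~~++~~~
~~~~+v~~~
~~~~~~~~~
~~~~~~~~~
~~~~~~~~~
[4] ~~~~~~~~~
~~~~~~~~~
~~~~~~~~~
~~~~++~~~
~~~~<+~~~
~~~~~~~~~
~~~~~~~~~
~~~~~~~~~
[5] ~~~~~~~~~
~~~~~~~~~
~~~~~~~~~
~~~~++~~~
~~~~~+~~~
~~~~v~~~~
~~~~~~~~~
~~~~~~~~~
[6] ~~~~~~~~~
~~~~~~~~~
~~~~~~~~~
~~~~++~~~
~~~~~+~~~
~~~<+~~~~
~~~~~~~~~
~~~~~~~~~
[7] ~~~~~~~~~
~~~~~~~~~
~~~~~~~~~
~~~~++~~~
~~~^~+~~~
~~~++~~~~
~~~~~~~~~
~~~~~~~~~
[8] ~~~~~~~~~
~~~~~~~~~
~~~~~~~~~
~~~~++~~~
~~~+>+~~~
~~~++~~~~
~~~~~~~~~
~~~~~~~~~
[9] ~~~~~~~~~
~~~~~~~~~
~~~~~~~~~
~~~~++~~~
~~~+++~~~
~~~+v~~~~
~~~~~~~~~
~~~~~~~~~
[10] ~~~~~~~~~
~~~~~~~~~
~~~~~~~~~
~~~~++~~~
~~~+++~~~
~~~+~>~~~
~~~~~~~~~
~~~~~~~~~
[11] ~~~~~~~~~
~~~~~~~~~
~~~~~~~~~
~~~~++~~~
~~~+++~~~
~~~+~+~~~
~~~~~v~~~
~~~~~~~~~
[12] ~~~~~~~~~
~~~~~~~~~
~~~~~~~~~
~~~~++~~~
~~~+++~~~
~~~+~+~~~
~~~~<+~~~
~~~~~~~~~
[13] ~~~~~~~~~
~~~~~~~~~
~~~~~~~~~
~~~~++~~~
~~~+++~~~
~~~+^+~~~
~~~~++~~~
~~~~~~~~~
[14] ~~~~~~~~~
~~~~~~~~~
~~~~~~~~~
~~~~++~~~
~~~+++~~~
~~~++>~~~
~~~~++~~~
~~~~~~~~~
[15] ~~~~~~~~~
~~~~~~~~~
~~~~~~~~~
~~~~++~~~
~~~++^~~~
~~~++~~~~
~~~~++~~~
~~~~~~~~~
[16] ~~~~~~~~~
~~~~~~~~~
~~~~~~~~~
~~~~++~~~
~~~+<~~~~
~~~++~~~~
~~~~++~~~
~~~~~~~~~
[17] ~~~~~~~~~
~~~~~~~~~
~~~~~~~~~
~~~~++~~~
~~~+~~~~~
~~~+v~~~~
~~~~++~~~
~~~~~~~~~
[18] ~~~~~~~~~
~~~~~~~~~
~~~~~~~~~
~~~~++~~~
~~~+~~~~~
~~~+~>~~~
~~~~++~~~
~~~~~~~~~
[19] ~~~~~~~~~
~~~~~~~~~
~~~~~~~~~
~~~~++~~~
~~~+~~~~~
~~~+~+~~~
~~~~+v~~~
~~~~~~~~~
[20] ~~~~~~~~~
~~~~~~~~~
~~~~~~~~~
~~~~++~~~
~~~+~~~~~
~~~+~+~~~
~~~~+~>~~
~~~~~~~~~
[21] ~~~~~~~~~
~~~~~~~~~
~~~~~~~~~
~~~~++~~~
~~~+~~~~~
~~~+~+~~~
~~~~+~+~~
~~~~~~v~~
[22] ~~~~~~~~~
~~~~~~~~~
~~~~~~~~~
~~~~++~~~
~~~+~~~~~
~~~+~+~~~
~~~~+~+~~
~~~~~<+~~
[23] ~~~~~~~~~
~~~~~~~~~
~~~~~~~~~
~~~~++~~~
~~~+~~~~~
~~~+~+~~~
~~~~+^+~~
~~~~~++~~
[24] ~~~~~~~~~
~~~~~~~~~
~~~~~~~~~
~~~~++~~~
~~~+~~~~~
~~~+~+~~~
~~~~++>~~
~~~~~++~~
[25] ~~~~~~~~~
~~~~~~~~~
~~~~~~~~~
~~~~++~~~
~~~+~~~~~
~~~+~+^~~
~~~~++~~~
~~~~~++~~
[26] ~~~~~~~~~
~~~~~~~~~
~~~~~~~~~
~~~~++~~~
~~~+~~~~~
~~~+~++>~
~~~~++~~~
~~~~~++~~
[27] ~~~~~~~~~
~~~~~~~~~
~~~~~~~~~
~~~~++~~~
~~~+~~~~~
~~~+~+++~
~~~~++~v~
~~~~~++~~
[28] ~~~~~~~~~
~~~~~~~~~
~~~~~~~~~
~~~~++~~~
~~~+~~~~~
~~~+~+++~
~~~~++<+~
~~~~~++~~
[29] ~~~~~~~~~
~~~~~~~~~
~~~~~~~~~
~~~~++~~~
~~~+~~~~~
~~~+~+^+~
~~~~++++~
~~~~~++~~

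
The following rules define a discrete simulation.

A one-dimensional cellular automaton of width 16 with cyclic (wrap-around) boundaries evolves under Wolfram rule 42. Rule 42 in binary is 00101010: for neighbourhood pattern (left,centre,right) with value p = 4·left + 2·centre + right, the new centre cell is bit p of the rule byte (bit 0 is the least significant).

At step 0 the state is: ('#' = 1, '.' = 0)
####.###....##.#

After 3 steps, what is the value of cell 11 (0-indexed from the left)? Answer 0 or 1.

0) ####.###....##.#
1) ....##.....##.##
2) ...##.....##.##.
3) ..##.....##.##..

0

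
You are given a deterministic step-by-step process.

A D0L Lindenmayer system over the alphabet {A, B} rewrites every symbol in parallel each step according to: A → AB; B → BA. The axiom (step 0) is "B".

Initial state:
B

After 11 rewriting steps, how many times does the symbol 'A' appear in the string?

1024

0) B
1) BA
2) BAAB
3) BAABABBA
4) BAABABBAABBABAAB
5) BAABABBAABBABAABABBABAABBAABABBA
6) BAABABBAABBABAABABBABAABBAABABBAABBABAABBAABABBABAABABBAABBABAAB
7) BAABABBAABBABAABABBABAABBAABABBAABBABAABBAABABBABAABABBAAB…ABBAABABBABAABABBAABBABAABBAABABBAABBABAABABBABAABBAABABBA  (len 128)
8) BAABABBAABBABAABABBABAABBAABABBAABBABAABBAABABBABAABABBAAB…BAABBABAABABBABAABBAABABBAABBABAABBAABABBABAABABBAABBABAAB  (len 256)
9) BAABABBAABBABAABABBABAABBAABABBAABBABAABBAABABBABAABABBAAB…ABBAABABBABAABABBAABBABAABBAABABBAABBABAABABBABAABBAABABBA  (len 512)
10) BAABABBAABBABAABABBABAABBAABABBAABBABAABBAABABBABAABABBAAB…BAABBABAABABBABAABBAABABBAABBABAABBAABABBABAABABBAABBABAAB  (len 1024)
11) BAABABBAABBABAABABBABAABBAABABBAABBABAABBAABABBABAABABBAAB…ABBAABABBABAABABBAABBABAABBAABABBAABBABAABABBABAABBAABABBA  (len 2048)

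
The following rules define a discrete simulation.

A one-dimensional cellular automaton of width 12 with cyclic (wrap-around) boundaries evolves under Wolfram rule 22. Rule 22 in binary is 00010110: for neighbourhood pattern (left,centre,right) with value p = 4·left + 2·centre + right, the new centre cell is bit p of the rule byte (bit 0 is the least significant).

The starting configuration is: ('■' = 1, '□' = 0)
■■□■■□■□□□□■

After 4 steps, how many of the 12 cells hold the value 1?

5

step 0: ■■□■■□■□□□□■
step 1: □□□□□□■■□□■□
step 2: □□□□□■□□■■■■
step 3: ■□□□■■■■□□□□
step 4: ■■□■□□□□■□□■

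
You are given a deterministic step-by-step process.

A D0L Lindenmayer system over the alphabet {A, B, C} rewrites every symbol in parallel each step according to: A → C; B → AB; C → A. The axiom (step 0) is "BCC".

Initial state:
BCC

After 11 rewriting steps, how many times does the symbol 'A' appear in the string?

8

t=0: BCC
t=1: ABAA
t=2: CABCC
t=3: ACABAA
t=4: CACABCC
t=5: ACACABAA
t=6: CACACABCC
t=7: ACACACABAA
t=8: CACACACABCC
t=9: ACACACACABAA
t=10: CACACACACABCC
t=11: ACACACACACABAA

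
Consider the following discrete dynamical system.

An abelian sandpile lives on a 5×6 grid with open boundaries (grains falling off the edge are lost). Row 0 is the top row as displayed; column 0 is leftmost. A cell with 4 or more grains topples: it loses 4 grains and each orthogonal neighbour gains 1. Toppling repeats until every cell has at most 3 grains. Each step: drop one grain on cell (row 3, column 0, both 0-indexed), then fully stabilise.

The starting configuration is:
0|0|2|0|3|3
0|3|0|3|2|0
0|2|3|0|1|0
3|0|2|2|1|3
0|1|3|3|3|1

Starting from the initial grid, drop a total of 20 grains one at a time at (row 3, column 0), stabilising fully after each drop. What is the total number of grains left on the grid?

0) 0|0|2|0|3|3
0|3|0|3|2|0
0|2|3|0|1|0
3|0|2|2|1|3
0|1|3|3|3|1
1) 0|0|2|0|3|3
0|3|0|3|2|0
1|2|3|0|1|0
0|1|2|2|1|3
1|1|3|3|3|1
2) 0|0|2|0|3|3
0|3|0|3|2|0
1|2|3|0|1|0
1|1|2|2|1|3
1|1|3|3|3|1
3) 0|0|2|0|3|3
0|3|0|3|2|0
1|2|3|0|1|0
2|1|2|2|1|3
1|1|3|3|3|1
4) 0|0|2|0|3|3
0|3|0|3|2|0
1|2|3|0|1|0
3|1|2|2|1|3
1|1|3|3|3|1
5) 0|0|2|0|3|3
0|3|0|3|2|0
2|2|3|0|1|0
0|2|2|2|1|3
2|1|3|3|3|1
6) 0|0|2|0|3|3
0|3|0|3|2|0
2|2|3|0|1|0
1|2|2|2|1|3
2|1|3|3|3|1
7) 0|0|2|0|3|3
0|3|0|3|2|0
2|2|3|0|1|0
2|2|2|2|1|3
2|1|3|3|3|1
8) 0|0|2|0|3|3
0|3|0|3|2|0
2|2|3|0|1|0
3|2|2|2|1|3
2|1|3|3|3|1
9) 0|0|2|0|3|3
0|3|0|3|2|0
3|2|3|0|1|0
0|3|2|2|1|3
3|1|3|3|3|1
10) 0|0|2|0|3|3
0|3|0|3|2|0
3|2|3|0|1|0
1|3|2|2|1|3
3|1|3|3|3|1
11) 0|0|2|0|3|3
0|3|0|3|2|0
3|2|3|0|1|0
2|3|2|2|1|3
3|1|3|3|3|1
12) 0|0|2|0|3|3
0|3|0|3|2|0
3|2|3|0|1|0
3|3|2|2|1|3
3|1|3|3|3|1
13) 0|1|2|0|3|3
2|0|2|3|2|0
1|2|1|2|1|0
3|3|2|0|3|3
1|0|2|2|0|2
14) 0|1|2|0|3|3
2|0|2|3|2|0
2|3|1|2|1|0
1|0|3|0|3|3
2|1|2|2|0|2
15) 0|1|2|0|3|3
2|0|2|3|2|0
2|3|1|2|1|0
2|0|3|0|3|3
2|1|2|2|0|2
16) 0|1|2|0|3|3
2|0|2|3|2|0
2|3|1|2|1|0
3|0|3|0|3|3
2|1|2|2|0|2
17) 0|1|2|0|3|3
2|0|2|3|2|0
3|3|1|2|1|0
0|1|3|0|3|3
3|1|2|2|0|2
18) 0|1|2|0|3|3
2|0|2|3|2|0
3|3|1|2|1|0
1|1|3|0|3|3
3|1|2|2|0|2
19) 0|1|2|0|3|3
2|0|2|3|2|0
3|3|1|2|1|0
2|1|3|0|3|3
3|1|2|2|0|2
20) 0|1|2|0|3|3
2|0|2|3|2|0
3|3|1|2|1|0
3|1|3|0|3|3
3|1|2|2|0|2

51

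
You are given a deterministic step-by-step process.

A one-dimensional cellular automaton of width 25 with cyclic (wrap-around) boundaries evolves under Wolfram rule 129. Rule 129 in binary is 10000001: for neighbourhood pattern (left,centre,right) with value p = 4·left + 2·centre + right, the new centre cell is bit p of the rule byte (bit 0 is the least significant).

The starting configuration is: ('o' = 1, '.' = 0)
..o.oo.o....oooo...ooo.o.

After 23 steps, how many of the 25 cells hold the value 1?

[0] ..o.oo.o....oooo...ooo.o.
[1] o........oo..oo..o..o....
[2] ..oooooo..............oo.
[3] o..oooo..oooooooooooo....
[4] ....oo....oooooooooo..oo.
[5] ooo....oo..oooooooo......
[6] .o..oo......oooooo..oooo.
[7] .......oooo..oooo....oo..
[8] oooooo..oo....oo..oo....o
[9] ooooo......oo........oo..
[10] .ooo..oooo....oooooo.....
[11] ..o....oo..oo..oooo..oooo
[12] ....oo..........oo....oo.
[13] ooo....oooooooo....oo....
[14] .o..oo..oooooo..oo....oo.
[15] .........oooo......oo....
[16] oooooooo..oo..oooo....ooo
[17] ooooooo........oo..oo..oo
[18] oooooo..oooooo..........o
[19] ooooo....oooo..oooooooo..
[20] .ooo..oo..oo....oooooo...
[21] ..o..........oo..oooo..oo
[22] ....oooooooo......oo.....
[23] ooo..oooooo..oooo....oooo

17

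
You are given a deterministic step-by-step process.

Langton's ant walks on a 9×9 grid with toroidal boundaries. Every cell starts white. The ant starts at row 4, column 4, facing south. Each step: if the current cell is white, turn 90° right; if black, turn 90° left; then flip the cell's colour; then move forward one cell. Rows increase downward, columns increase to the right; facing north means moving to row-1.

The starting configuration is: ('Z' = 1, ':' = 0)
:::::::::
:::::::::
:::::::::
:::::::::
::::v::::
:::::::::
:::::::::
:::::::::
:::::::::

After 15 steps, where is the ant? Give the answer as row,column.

k=0  :::::::::
:::::::::
:::::::::
:::::::::
::::v::::
:::::::::
:::::::::
:::::::::
:::::::::
k=1  :::::::::
:::::::::
:::::::::
:::::::::
:::<Z::::
:::::::::
:::::::::
:::::::::
:::::::::
k=2  :::::::::
:::::::::
:::::::::
:::^:::::
:::ZZ::::
:::::::::
:::::::::
:::::::::
:::::::::
k=3  :::::::::
:::::::::
:::::::::
:::Z>::::
:::ZZ::::
:::::::::
:::::::::
:::::::::
:::::::::
k=4  :::::::::
:::::::::
:::::::::
:::ZZ::::
:::Zv::::
:::::::::
:::::::::
:::::::::
:::::::::
k=5  :::::::::
:::::::::
:::::::::
:::ZZ::::
:::Z:>:::
:::::::::
:::::::::
:::::::::
:::::::::
k=6  :::::::::
:::::::::
:::::::::
:::ZZ::::
:::Z:Z:::
:::::v:::
:::::::::
:::::::::
:::::::::
k=7  :::::::::
:::::::::
:::::::::
:::ZZ::::
:::Z:Z:::
::::<Z:::
:::::::::
:::::::::
:::::::::
k=8  :::::::::
:::::::::
:::::::::
:::ZZ::::
:::Z^Z:::
::::ZZ:::
:::::::::
:::::::::
:::::::::
k=9  :::::::::
:::::::::
:::::::::
:::ZZ::::
:::ZZ>:::
::::ZZ:::
:::::::::
:::::::::
:::::::::
k=10  :::::::::
:::::::::
:::::::::
:::ZZ^:::
:::ZZ::::
::::ZZ:::
:::::::::
:::::::::
:::::::::
k=11  :::::::::
:::::::::
:::::::::
:::ZZZ>::
:::ZZ::::
::::ZZ:::
:::::::::
:::::::::
:::::::::
k=12  :::::::::
:::::::::
:::::::::
:::ZZZZ::
:::ZZ:v::
::::ZZ:::
:::::::::
:::::::::
:::::::::
k=13  :::::::::
:::::::::
:::::::::
:::ZZZZ::
:::ZZ<Z::
::::ZZ:::
:::::::::
:::::::::
:::::::::
k=14  :::::::::
:::::::::
:::::::::
:::ZZ^Z::
:::ZZZZ::
::::ZZ:::
:::::::::
:::::::::
:::::::::
k=15  :::::::::
:::::::::
:::::::::
:::Z<:Z::
:::ZZZZ::
::::ZZ:::
:::::::::
:::::::::
:::::::::

3,4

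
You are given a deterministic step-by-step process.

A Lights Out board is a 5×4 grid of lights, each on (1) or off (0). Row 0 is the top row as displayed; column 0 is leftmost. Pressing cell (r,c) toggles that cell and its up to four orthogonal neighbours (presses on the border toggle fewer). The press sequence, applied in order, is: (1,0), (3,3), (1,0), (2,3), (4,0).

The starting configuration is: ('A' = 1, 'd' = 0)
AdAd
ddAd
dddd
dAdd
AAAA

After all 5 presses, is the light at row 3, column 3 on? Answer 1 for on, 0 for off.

0

t=0: AdAd
ddAd
dddd
dAdd
AAAA
t=1: ddAd
AAAd
Addd
dAdd
AAAA
t=2: ddAd
AAAd
AddA
dAAA
AAAd
t=3: AdAd
ddAd
dddA
dAAA
AAAd
t=4: AdAd
ddAA
ddAd
dAAd
AAAd
t=5: AdAd
ddAA
ddAd
AAAd
ddAd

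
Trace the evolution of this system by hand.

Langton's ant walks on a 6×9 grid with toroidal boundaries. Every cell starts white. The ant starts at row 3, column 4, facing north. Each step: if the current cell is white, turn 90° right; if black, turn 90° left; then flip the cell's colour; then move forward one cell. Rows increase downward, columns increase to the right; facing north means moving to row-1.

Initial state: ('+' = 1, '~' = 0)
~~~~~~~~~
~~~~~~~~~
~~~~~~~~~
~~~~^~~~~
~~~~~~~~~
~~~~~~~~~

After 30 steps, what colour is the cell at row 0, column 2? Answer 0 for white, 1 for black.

step 0: ~~~~~~~~~
~~~~~~~~~
~~~~~~~~~
~~~~^~~~~
~~~~~~~~~
~~~~~~~~~
step 1: ~~~~~~~~~
~~~~~~~~~
~~~~~~~~~
~~~~+>~~~
~~~~~~~~~
~~~~~~~~~
step 2: ~~~~~~~~~
~~~~~~~~~
~~~~~~~~~
~~~~++~~~
~~~~~v~~~
~~~~~~~~~
step 3: ~~~~~~~~~
~~~~~~~~~
~~~~~~~~~
~~~~++~~~
~~~~<+~~~
~~~~~~~~~
step 4: ~~~~~~~~~
~~~~~~~~~
~~~~~~~~~
~~~~^+~~~
~~~~++~~~
~~~~~~~~~
step 5: ~~~~~~~~~
~~~~~~~~~
~~~~~~~~~
~~~<~+~~~
~~~~++~~~
~~~~~~~~~
step 6: ~~~~~~~~~
~~~~~~~~~
~~~^~~~~~
~~~+~+~~~
~~~~++~~~
~~~~~~~~~
step 7: ~~~~~~~~~
~~~~~~~~~
~~~+>~~~~
~~~+~+~~~
~~~~++~~~
~~~~~~~~~
step 8: ~~~~~~~~~
~~~~~~~~~
~~~++~~~~
~~~+v+~~~
~~~~++~~~
~~~~~~~~~
step 9: ~~~~~~~~~
~~~~~~~~~
~~~++~~~~
~~~<++~~~
~~~~++~~~
~~~~~~~~~
step 10: ~~~~~~~~~
~~~~~~~~~
~~~++~~~~
~~~~++~~~
~~~v++~~~
~~~~~~~~~
step 11: ~~~~~~~~~
~~~~~~~~~
~~~++~~~~
~~~~++~~~
~~<+++~~~
~~~~~~~~~
step 12: ~~~~~~~~~
~~~~~~~~~
~~~++~~~~
~~^~++~~~
~~++++~~~
~~~~~~~~~
step 13: ~~~~~~~~~
~~~~~~~~~
~~~++~~~~
~~+>++~~~
~~++++~~~
~~~~~~~~~
step 14: ~~~~~~~~~
~~~~~~~~~
~~~++~~~~
~~++++~~~
~~+v++~~~
~~~~~~~~~
step 15: ~~~~~~~~~
~~~~~~~~~
~~~++~~~~
~~++++~~~
~~+~>+~~~
~~~~~~~~~
step 16: ~~~~~~~~~
~~~~~~~~~
~~~++~~~~
~~++^+~~~
~~+~~+~~~
~~~~~~~~~
step 17: ~~~~~~~~~
~~~~~~~~~
~~~++~~~~
~~+<~+~~~
~~+~~+~~~
~~~~~~~~~
step 18: ~~~~~~~~~
~~~~~~~~~
~~~++~~~~
~~+~~+~~~
~~+v~+~~~
~~~~~~~~~
step 19: ~~~~~~~~~
~~~~~~~~~
~~~++~~~~
~~+~~+~~~
~~<+~+~~~
~~~~~~~~~
step 20: ~~~~~~~~~
~~~~~~~~~
~~~++~~~~
~~+~~+~~~
~~~+~+~~~
~~v~~~~~~
step 21: ~~~~~~~~~
~~~~~~~~~
~~~++~~~~
~~+~~+~~~
~~~+~+~~~
~<+~~~~~~
step 22: ~~~~~~~~~
~~~~~~~~~
~~~++~~~~
~~+~~+~~~
~^~+~+~~~
~++~~~~~~
step 23: ~~~~~~~~~
~~~~~~~~~
~~~++~~~~
~~+~~+~~~
~+>+~+~~~
~++~~~~~~
step 24: ~~~~~~~~~
~~~~~~~~~
~~~++~~~~
~~+~~+~~~
~+++~+~~~
~+v~~~~~~
step 25: ~~~~~~~~~
~~~~~~~~~
~~~++~~~~
~~+~~+~~~
~+++~+~~~
~+~>~~~~~
step 26: ~~~v~~~~~
~~~~~~~~~
~~~++~~~~
~~+~~+~~~
~+++~+~~~
~+~+~~~~~
step 27: ~~<+~~~~~
~~~~~~~~~
~~~++~~~~
~~+~~+~~~
~+++~+~~~
~+~+~~~~~
step 28: ~~++~~~~~
~~~~~~~~~
~~~++~~~~
~~+~~+~~~
~+++~+~~~
~+^+~~~~~
step 29: ~~++~~~~~
~~~~~~~~~
~~~++~~~~
~~+~~+~~~
~+++~+~~~
~++>~~~~~
step 30: ~~++~~~~~
~~~~~~~~~
~~~++~~~~
~~+~~+~~~
~++^~+~~~
~++~~~~~~

1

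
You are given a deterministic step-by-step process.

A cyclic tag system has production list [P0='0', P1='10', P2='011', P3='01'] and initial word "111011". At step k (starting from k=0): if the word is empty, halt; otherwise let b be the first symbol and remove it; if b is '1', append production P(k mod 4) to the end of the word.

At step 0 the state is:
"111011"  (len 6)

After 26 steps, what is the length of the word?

9

step 0: "111011"  (len 6)
step 1: "110110"  (len 6)
step 2: "1011010"  (len 7)
step 3: "011010011"  (len 9)
step 4: "11010011"  (len 8)
step 5: "10100110"  (len 8)
step 6: "010011010"  (len 9)
step 7: "10011010"  (len 8)
step 8: "001101001"  (len 9)
step 9: "01101001"  (len 8)
step 10: "1101001"  (len 7)
step 11: "101001011"  (len 9)
step 12: "0100101101"  (len 10)
step 13: "100101101"  (len 9)
step 14: "0010110110"  (len 10)
step 15: "010110110"  (len 9)
step 16: "10110110"  (len 8)
step 17: "01101100"  (len 8)
step 18: "1101100"  (len 7)
step 19: "101100011"  (len 9)
step 20: "0110001101"  (len 10)
step 21: "110001101"  (len 9)
step 22: "1000110110"  (len 10)
step 23: "000110110011"  (len 12)
step 24: "00110110011"  (len 11)
step 25: "0110110011"  (len 10)
step 26: "110110011"  (len 9)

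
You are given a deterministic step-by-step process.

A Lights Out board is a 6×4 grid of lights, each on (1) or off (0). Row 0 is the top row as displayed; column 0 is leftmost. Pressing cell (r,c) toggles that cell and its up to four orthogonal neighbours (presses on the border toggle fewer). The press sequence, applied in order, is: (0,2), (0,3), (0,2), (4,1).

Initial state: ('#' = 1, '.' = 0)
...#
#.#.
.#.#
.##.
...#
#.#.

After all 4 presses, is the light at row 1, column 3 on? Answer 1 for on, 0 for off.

1

t=0: ...#
#.#.
.#.#
.##.
...#
#.#.
t=1: .##.
#...
.#.#
.##.
...#
#.#.
t=2: .#.#
#..#
.#.#
.##.
...#
#.#.
t=3: ..#.
#.##
.#.#
.##.
...#
#.#.
t=4: ..#.
#.##
.#.#
..#.
####
###.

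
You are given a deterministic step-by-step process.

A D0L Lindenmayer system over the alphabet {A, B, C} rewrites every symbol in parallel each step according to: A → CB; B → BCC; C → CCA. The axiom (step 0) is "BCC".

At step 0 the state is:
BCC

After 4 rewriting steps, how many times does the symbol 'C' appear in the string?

122

gen 0: BCC
gen 1: BCCCCACCA
gen 2: BCCCCACCACCACCACBCCACCACB
gen 3: BCCCCACCACCACCACBCCACCACBCCACCACBCCACCACBCCABCCCCACCACBCCACCACBCCABCC
gen 4: BCCCCACCACCACCACBCCACCACBCCACCACBCCACCACBCCABCCCCACCACBCCA…CCACBCCACCACBCCABCCCCACCACBCCACCACBCCABCCCCACCACBBCCCCACCA  (len 191)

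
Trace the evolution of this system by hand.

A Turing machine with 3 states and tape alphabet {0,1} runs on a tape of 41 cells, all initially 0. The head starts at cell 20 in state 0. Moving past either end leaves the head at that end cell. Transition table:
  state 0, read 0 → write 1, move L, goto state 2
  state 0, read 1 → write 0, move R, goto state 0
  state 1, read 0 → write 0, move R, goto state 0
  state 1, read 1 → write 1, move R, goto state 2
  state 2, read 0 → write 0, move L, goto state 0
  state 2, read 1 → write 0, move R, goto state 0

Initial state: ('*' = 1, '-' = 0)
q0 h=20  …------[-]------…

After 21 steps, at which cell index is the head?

0

t=0: q0 h=20  …------[-]------…
t=1: q2 h=19  …------[-]*-----…
t=2: q0 h=18  …------[-]-*----…
t=3: q2 h=17  …------[-]*-*---…
t=4: q0 h=16  …------[-]-*-*--…
t=5: q2 h=15  …------[-]*-*-*-…
t=6: q0 h=14  …------[-]-*-*-*…
t=7: q2 h=13  …------[-]*-*-*-…
t=8: q0 h=12  …------[-]-*-*-*…
t=9: q2 h=11  …------[-]*-*-*-…
t=10: q0 h=10  …------[-]-*-*-*…
t=11: q2 h= 9  …------[-]*-*-*-…
t=12: q0 h= 8  …------[-]-*-*-*…
t=13: q2 h= 7  …------[-]*-*-*-…
t=14: q0 h= 6  |------[-]-*-*-*…
t=15: q2 h= 5  |-----[-]*-*-*-…
t=16: q0 h= 4  |----[-]-*-*-*…
t=17: q2 h= 3  |---[-]*-*-*-…
t=18: q0 h= 2  |--[-]-*-*-*…
t=19: q2 h= 1  |-[-]*-*-*-…
t=20: q0 h= 0  |[-]-*-*-*…
t=21: q2 h= 0  |[*]-*-*-*…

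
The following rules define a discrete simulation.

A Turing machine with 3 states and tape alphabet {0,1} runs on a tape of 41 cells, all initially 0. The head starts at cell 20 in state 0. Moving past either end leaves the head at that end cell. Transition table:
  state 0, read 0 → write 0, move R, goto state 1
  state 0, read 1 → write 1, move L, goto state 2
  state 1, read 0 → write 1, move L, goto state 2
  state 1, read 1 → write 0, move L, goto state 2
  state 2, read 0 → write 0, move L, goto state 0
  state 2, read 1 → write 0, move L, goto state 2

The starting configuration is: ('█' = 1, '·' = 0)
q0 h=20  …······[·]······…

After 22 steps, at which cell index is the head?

k=0  q0 h=20  …······[·]······…
k=1  q1 h=21  …······[·]······…
k=2  q2 h=20  …······[·]█·····…
k=3  q0 h=19  …······[·]·█····…
k=4  q1 h=20  …······[·]█·····…
k=5  q2 h=19  …······[·]██····…
k=6  q0 h=18  …······[·]·██···…
k=7  q1 h=19  …······[·]██····…
k=8  q2 h=18  …······[·]███···…
k=9  q0 h=17  …······[·]·███··…
k=10  q1 h=18  …······[·]███···…
k=11  q2 h=17  …······[·]████··…
k=12  q0 h=16  …······[·]·████·…
k=13  q1 h=17  …······[·]████··…
k=14  q2 h=16  …······[·]█████·…
k=15  q0 h=15  …······[·]·█████…
k=16  q1 h=16  …······[·]█████·…
k=17  q2 h=15  …······[·]██████…
k=18  q0 h=14  …······[·]·█████…
k=19  q1 h=15  …······[·]██████…
k=20  q2 h=14  …······[·]██████…
k=21  q0 h=13  …······[·]·█████…
k=22  q1 h=14  …······[·]██████…

14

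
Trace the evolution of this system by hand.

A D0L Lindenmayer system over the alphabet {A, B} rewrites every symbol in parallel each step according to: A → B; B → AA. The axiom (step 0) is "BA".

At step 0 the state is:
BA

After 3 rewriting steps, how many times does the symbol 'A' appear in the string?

0) BA
1) AAB
2) BBAA
3) AAAABB

4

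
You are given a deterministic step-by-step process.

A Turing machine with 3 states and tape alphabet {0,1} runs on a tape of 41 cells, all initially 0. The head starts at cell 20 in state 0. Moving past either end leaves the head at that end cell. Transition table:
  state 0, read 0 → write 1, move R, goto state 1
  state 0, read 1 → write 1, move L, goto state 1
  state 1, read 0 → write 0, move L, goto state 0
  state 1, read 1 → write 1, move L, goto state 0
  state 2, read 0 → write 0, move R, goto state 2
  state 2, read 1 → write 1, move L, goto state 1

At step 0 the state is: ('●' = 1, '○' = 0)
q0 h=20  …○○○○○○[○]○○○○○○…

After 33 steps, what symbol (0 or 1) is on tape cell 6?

1

t=0: q0 h=20  …○○○○○○[○]○○○○○○…
t=1: q1 h=21  …○○○○○●[○]○○○○○○…
t=2: q0 h=20  …○○○○○○[●]○○○○○○…
t=3: q1 h=19  …○○○○○○[○]●○○○○○…
t=4: q0 h=18  …○○○○○○[○]○●○○○○…
t=5: q1 h=19  …○○○○○●[○]●○○○○○…
t=6: q0 h=18  …○○○○○○[●]○●○○○○…
t=7: q1 h=17  …○○○○○○[○]●○●○○○…
t=8: q0 h=16  …○○○○○○[○]○●○●○○…
t=9: q1 h=17  …○○○○○●[○]●○●○○○…
t=10: q0 h=16  …○○○○○○[●]○●○●○○…
t=11: q1 h=15  …○○○○○○[○]●○●○●○…
t=12: q0 h=14  …○○○○○○[○]○●○●○●…
t=13: q1 h=15  …○○○○○●[○]●○●○●○…
t=14: q0 h=14  …○○○○○○[●]○●○●○●…
t=15: q1 h=13  …○○○○○○[○]●○●○●○…
t=16: q0 h=12  …○○○○○○[○]○●○●○●…
t=17: q1 h=13  …○○○○○●[○]●○●○●○…
t=18: q0 h=12  …○○○○○○[●]○●○●○●…
t=19: q1 h=11  …○○○○○○[○]●○●○●○…
t=20: q0 h=10  …○○○○○○[○]○●○●○●…
t=21: q1 h=11  …○○○○○●[○]●○●○●○…
t=22: q0 h=10  …○○○○○○[●]○●○●○●…
t=23: q1 h= 9  …○○○○○○[○]●○●○●○…
t=24: q0 h= 8  …○○○○○○[○]○●○●○●…
t=25: q1 h= 9  …○○○○○●[○]●○●○●○…
t=26: q0 h= 8  …○○○○○○[●]○●○●○●…
t=27: q1 h= 7  …○○○○○○[○]●○●○●○…
t=28: q0 h= 6  |○○○○○○[○]○●○●○●…
t=29: q1 h= 7  …○○○○○●[○]●○●○●○…
t=30: q0 h= 6  |○○○○○○[●]○●○●○●…
t=31: q1 h= 5  |○○○○○[○]●○●○●○…
t=32: q0 h= 4  |○○○○[○]○●○●○●…
t=33: q1 h= 5  |○○○○●[○]●○●○●○…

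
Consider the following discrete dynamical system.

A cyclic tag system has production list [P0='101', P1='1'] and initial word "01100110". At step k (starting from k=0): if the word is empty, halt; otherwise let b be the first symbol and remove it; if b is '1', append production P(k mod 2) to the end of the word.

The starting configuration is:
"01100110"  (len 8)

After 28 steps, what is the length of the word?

17

0) "01100110"  (len 8)
1) "1100110"  (len 7)
2) "1001101"  (len 7)
3) "001101101"  (len 9)
4) "01101101"  (len 8)
5) "1101101"  (len 7)
6) "1011011"  (len 7)
7) "011011101"  (len 9)
8) "11011101"  (len 8)
9) "1011101101"  (len 10)
10) "0111011011"  (len 10)
11) "111011011"  (len 9)
12) "110110111"  (len 9)
13) "10110111101"  (len 11)
14) "01101111011"  (len 11)
15) "1101111011"  (len 10)
16) "1011110111"  (len 10)
17) "011110111101"  (len 12)
18) "11110111101"  (len 11)
19) "1110111101101"  (len 13)
20) "1101111011011"  (len 13)
21) "101111011011101"  (len 15)
22) "011110110111011"  (len 15)
23) "11110110111011"  (len 14)
24) "11101101110111"  (len 14)
25) "1101101110111101"  (len 16)
26) "1011011101111011"  (len 16)
27) "011011101111011101"  (len 18)
28) "11011101111011101"  (len 17)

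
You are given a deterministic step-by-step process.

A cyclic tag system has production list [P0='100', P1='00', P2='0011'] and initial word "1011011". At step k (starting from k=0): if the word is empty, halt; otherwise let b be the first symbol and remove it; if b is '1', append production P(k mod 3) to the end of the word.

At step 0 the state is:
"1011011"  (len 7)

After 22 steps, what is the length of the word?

k=0  "1011011"  (len 7)
k=1  "011011100"  (len 9)
k=2  "11011100"  (len 8)
k=3  "10111000011"  (len 11)
k=4  "0111000011100"  (len 13)
k=5  "111000011100"  (len 12)
k=6  "110000111000011"  (len 15)
k=7  "10000111000011100"  (len 17)
k=8  "000011100001110000"  (len 18)
k=9  "00011100001110000"  (len 17)
k=10  "0011100001110000"  (len 16)
k=11  "011100001110000"  (len 15)
k=12  "11100001110000"  (len 14)
k=13  "1100001110000100"  (len 16)
k=14  "10000111000010000"  (len 17)
k=15  "00001110000100000011"  (len 20)
k=16  "0001110000100000011"  (len 19)
k=17  "001110000100000011"  (len 18)
k=18  "01110000100000011"  (len 17)
k=19  "1110000100000011"  (len 16)
k=20  "11000010000001100"  (len 17)
k=21  "10000100000011000011"  (len 20)
k=22  "0000100000011000011100"  (len 22)

22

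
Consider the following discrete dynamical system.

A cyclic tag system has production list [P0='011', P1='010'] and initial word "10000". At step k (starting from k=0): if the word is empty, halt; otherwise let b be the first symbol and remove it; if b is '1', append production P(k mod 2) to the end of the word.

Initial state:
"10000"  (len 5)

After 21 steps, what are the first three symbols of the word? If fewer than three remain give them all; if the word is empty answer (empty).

step 0: "10000"  (len 5)
step 1: "0000011"  (len 7)
step 2: "000011"  (len 6)
step 3: "00011"  (len 5)
step 4: "0011"  (len 4)
step 5: "011"  (len 3)
step 6: "11"  (len 2)
step 7: "1011"  (len 4)
step 8: "011010"  (len 6)
step 9: "11010"  (len 5)
step 10: "1010010"  (len 7)
step 11: "010010011"  (len 9)
step 12: "10010011"  (len 8)
step 13: "0010011011"  (len 10)
step 14: "010011011"  (len 9)
step 15: "10011011"  (len 8)
step 16: "0011011010"  (len 10)
step 17: "011011010"  (len 9)
step 18: "11011010"  (len 8)
step 19: "1011010011"  (len 10)
step 20: "011010011010"  (len 12)
step 21: "11010011010"  (len 11)

110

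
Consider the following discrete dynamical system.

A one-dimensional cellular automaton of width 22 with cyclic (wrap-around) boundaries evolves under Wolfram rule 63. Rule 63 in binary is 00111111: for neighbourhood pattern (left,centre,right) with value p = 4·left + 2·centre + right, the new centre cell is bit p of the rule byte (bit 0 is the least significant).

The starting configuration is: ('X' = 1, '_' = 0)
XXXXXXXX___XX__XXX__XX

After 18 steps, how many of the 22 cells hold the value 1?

15

[0] XXXXXXXX___XX__XXX__XX
[1] ________XXXX_XXX__XXX_
[2] XXXXXXXXX___XX__XXX__X
[3] _________XXXX_XXX__XXX
[4] XXXXXXXXXX___XX__XXX__
[5] X_________XXXX_XXX__XX
[6] _XXXXXXXXXX___XX__XXX_
[7] XX_________XXXX_XXX__X
[8] __XXXXXXXXXX___XX__XXX
[9] XXX_________XXXX_XXX__
[10] X__XXXXXXXXXX___XX__XX
[11] _XXX_________XXXX_XXX_
[12] XX__XXXXXXXXXX___XX__X
[13] __XXX_________XXXX_XXX
[14] XXX__XXXXXXXXXX___XX__
[15] X__XXX_________XXXX_XX
[16] _XXX__XXXXXXXXXX___XX_
[17] XX__XXX_________XXXX_X
[18] __XXX__XXXXXXXXXX___XX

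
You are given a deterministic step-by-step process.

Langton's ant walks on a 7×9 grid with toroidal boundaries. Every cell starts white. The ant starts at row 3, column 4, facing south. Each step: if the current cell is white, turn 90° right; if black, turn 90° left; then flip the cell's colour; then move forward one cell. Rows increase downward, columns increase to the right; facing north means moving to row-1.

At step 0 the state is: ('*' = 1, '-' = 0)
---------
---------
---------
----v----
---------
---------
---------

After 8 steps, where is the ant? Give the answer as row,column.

3,4

0) ---------
---------
---------
----v----
---------
---------
---------
1) ---------
---------
---------
---<*----
---------
---------
---------
2) ---------
---------
---^-----
---**----
---------
---------
---------
3) ---------
---------
---*>----
---**----
---------
---------
---------
4) ---------
---------
---**----
---*v----
---------
---------
---------
5) ---------
---------
---**----
---*->---
---------
---------
---------
6) ---------
---------
---**----
---*-*---
-----v---
---------
---------
7) ---------
---------
---**----
---*-*---
----<*---
---------
---------
8) ---------
---------
---**----
---*^*---
----**---
---------
---------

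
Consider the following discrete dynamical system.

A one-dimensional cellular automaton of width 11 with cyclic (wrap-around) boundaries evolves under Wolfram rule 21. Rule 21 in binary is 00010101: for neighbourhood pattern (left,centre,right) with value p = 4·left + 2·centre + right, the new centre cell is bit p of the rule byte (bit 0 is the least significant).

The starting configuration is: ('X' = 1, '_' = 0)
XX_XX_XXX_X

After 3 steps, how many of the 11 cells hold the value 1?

0

t=0: XX_XX_XXX_X
t=1: ___________
t=2: XXXXXXXXXXX
t=3: ___________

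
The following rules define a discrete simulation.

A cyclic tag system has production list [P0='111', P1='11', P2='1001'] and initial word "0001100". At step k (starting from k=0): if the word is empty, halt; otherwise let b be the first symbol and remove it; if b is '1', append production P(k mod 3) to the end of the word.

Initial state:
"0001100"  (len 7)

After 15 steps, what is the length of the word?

21

gen 0: "0001100"  (len 7)
gen 1: "001100"  (len 6)
gen 2: "01100"  (len 5)
gen 3: "1100"  (len 4)
gen 4: "100111"  (len 6)
gen 5: "0011111"  (len 7)
gen 6: "011111"  (len 6)
gen 7: "11111"  (len 5)
gen 8: "111111"  (len 6)
gen 9: "111111001"  (len 9)
gen 10: "11111001111"  (len 11)
gen 11: "111100111111"  (len 12)
gen 12: "111001111111001"  (len 15)
gen 13: "11001111111001111"  (len 17)
gen 14: "100111111100111111"  (len 18)
gen 15: "001111111001111111001"  (len 21)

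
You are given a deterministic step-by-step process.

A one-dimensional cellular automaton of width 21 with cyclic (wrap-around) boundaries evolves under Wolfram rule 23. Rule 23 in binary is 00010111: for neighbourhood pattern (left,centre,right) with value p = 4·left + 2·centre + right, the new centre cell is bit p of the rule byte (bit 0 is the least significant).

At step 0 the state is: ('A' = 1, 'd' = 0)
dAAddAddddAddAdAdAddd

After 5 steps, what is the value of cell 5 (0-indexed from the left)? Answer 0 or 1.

1

gen 0: dAAddAddddAddAdAdAddd
gen 1: AddAAAAAAAAAAAdAdAAAA
gen 2: dAAddddddddddddAddddd
gen 3: AddAAAAAAAAAAAAAAAAAA
gen 4: dAAdddddddddddddddddd
gen 5: AddAAAAAAAAAAAAAAAAAA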